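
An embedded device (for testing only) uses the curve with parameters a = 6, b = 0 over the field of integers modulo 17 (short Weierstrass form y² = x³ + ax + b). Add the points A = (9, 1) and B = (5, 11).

(9, 1) + (5, 11). λ = (11 - 1)/(5 - 9) ≡ 10/13 mod 17. 13⁻¹ ≡ 4 (mod 17) since 13·4 = 52 ≡ 1, so λ ≡ 6.
  x = λ² - 9 - 5 = 36 - 14 ≡ 5; y = λ·(9 - 5) - 1 ≡ 6. → (5, 6)

(5, 6)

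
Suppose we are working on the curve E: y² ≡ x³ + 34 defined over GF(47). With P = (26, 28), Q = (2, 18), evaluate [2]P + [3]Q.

First 2P:
Repeated addition: build up to 2P.
2P: tangent at (26, 28): λ = (3·26² + 0)/(2·28) ≡ 7/9. 9⁻¹ ≡ 21 (mod 47) since 9·21 = 189 ≡ 1, so λ ≡ 7·21 ≡ 6.
  x = λ² - 26 - 26 = 36 - 52 ≡ 31; y = λ·(26 - 31) - 28 ≡ 36. → (31, 36)
2P = (31, 36).
Next 3Q:
Repeated addition: build up to 3Q.
2Q: tangent at (2, 18): λ = (3·2² + 0)/(2·18) ≡ 12/36. 36⁻¹ ≡ 17 (mod 47) since 36·17 = 612 ≡ 1, so λ ≡ 12·17 ≡ 16.
  x = λ² - 2 - 2 = 256 - 4 ≡ 17; y = λ·(2 - 17) - 18 ≡ 24. → (17, 24)
3Q: (17, 24) + (2, 18). λ = (18 - 24)/(2 - 17) ≡ 41/32 mod 47. 32⁻¹ ≡ 25 (mod 47) since 32·25 = 800 ≡ 1, so λ ≡ 38.
  x = λ² - 17 - 2 = 1444 - 19 ≡ 15; y = λ·(17 - 15) - 24 ≡ 5. → (15, 5)
3Q = (15, 5).
Finally 2P + 3Q:
(31, 36) + (15, 5). λ = (5 - 36)/(15 - 31) ≡ 16/31 mod 47. 31⁻¹ ≡ 44 (mod 47) since 31·44 = 1364 ≡ 1, so λ ≡ 46.
  x = λ² - 31 - 15 = 2116 - 46 ≡ 2; y = λ·(31 - 2) - 36 ≡ 29. → (2, 29)

(2, 29)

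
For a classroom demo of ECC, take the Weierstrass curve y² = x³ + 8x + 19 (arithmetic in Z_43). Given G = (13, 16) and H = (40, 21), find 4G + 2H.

(26, 1)

First 4G:
Repeated addition: build up to 4G.
2G: tangent at (13, 16): λ = (3·13² + 8)/(2·16) ≡ 42/32. 32⁻¹ ≡ 39 (mod 43), so λ ≡ 42·39 ≡ 4.
  x = λ² - 13 - 13 = 16 - 26 ≡ 33; y = λ·(13 - 33) - 16 ≡ 33. → (33, 33)
3G: (33, 33) + (13, 16). λ = (16 - 33)/(13 - 33) ≡ 26/23 mod 43. 23⁻¹ ≡ 15 (mod 43), so λ ≡ 3.
  x = λ² - 33 - 13 = 9 - 46 ≡ 6; y = λ·(33 - 6) - 33 ≡ 5. → (6, 5)
4G: (6, 5) + (13, 16). λ = (16 - 5)/(13 - 6) ≡ 11/7 mod 43. 7⁻¹ ≡ 37 (mod 43) since 7·37 = 259 ≡ 1, so λ ≡ 20.
  x = λ² - 6 - 13 = 400 - 19 ≡ 37; y = λ·(6 - 37) - 5 ≡ 20. → (37, 20)
4G = (37, 20).
Next 2H:
Repeated addition: build up to 2H.
2H: tangent at (40, 21): λ = (3·40² + 8)/(2·21) ≡ 35/42. 42⁻¹ ≡ 42 (mod 43) since 42·42 = 1764 ≡ 1, so λ ≡ 35·42 ≡ 8.
  x = λ² - 40 - 40 = 64 - 80 ≡ 27; y = λ·(40 - 27) - 21 ≡ 40. → (27, 40)
2H = (27, 40).
Finally 4G + 2H:
(37, 20) + (27, 40). λ = (40 - 20)/(27 - 37) ≡ 20/33 mod 43. 33⁻¹ ≡ 30 (mod 43), so λ ≡ 41.
  x = λ² - 37 - 27 = 1681 - 64 ≡ 26; y = λ·(37 - 26) - 20 ≡ 1. → (26, 1)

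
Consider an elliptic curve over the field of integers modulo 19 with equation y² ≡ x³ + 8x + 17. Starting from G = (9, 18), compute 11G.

Double-and-add on 11 = (1011)₂. Start with G = (9, 18) for the leading 1-bit.
double: tangent at (9, 18): λ = (3·9² + 8)/(2·18) ≡ 4/17. 17⁻¹ ≡ 9 (mod 19) since 17·9 = 153 ≡ 1, so λ ≡ 4·9 ≡ 17.
  x = λ² - 9 - 9 = 289 - 18 ≡ 5; y = λ·(9 - 5) - 18 ≡ 12. → (5, 12)
double: tangent at (5, 12): λ = (3·5² + 8)/(2·12) ≡ 7/5. 5⁻¹ ≡ 4 (mod 19) since 5·4 = 20 ≡ 1, so λ ≡ 7·4 ≡ 9.
  x = λ² - 5 - 5 = 81 - 10 ≡ 14; y = λ·(5 - 14) - 12 ≡ 2. → (14, 2)
add G: (14, 2) + (9, 18). λ = (18 - 2)/(9 - 14) ≡ 16/14 mod 19. 14⁻¹ ≡ 15 (mod 19), so λ ≡ 12.
  x = λ² - 14 - 9 = 144 - 23 ≡ 7; y = λ·(14 - 7) - 2 ≡ 6. → (7, 6)
double: tangent at (7, 6): λ = (3·7² + 8)/(2·6) ≡ 3/12. 12⁻¹ ≡ 8 (mod 19), so λ ≡ 3·8 ≡ 5.
  x = λ² - 7 - 7 = 25 - 14 ≡ 11; y = λ·(7 - 11) - 6 ≡ 12. → (11, 12)
add G: (11, 12) + (9, 18). λ = (18 - 12)/(9 - 11) ≡ 6/17 mod 19. 17⁻¹ ≡ 9 (mod 19), so λ ≡ 16.
  x = λ² - 11 - 9 = 256 - 20 ≡ 8; y = λ·(11 - 8) - 12 ≡ 17. → (8, 17)

(8, 17)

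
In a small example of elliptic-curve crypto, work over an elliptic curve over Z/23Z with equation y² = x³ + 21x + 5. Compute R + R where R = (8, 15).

tangent at (8, 15): λ = (3·8² + 21)/(2·15) ≡ 6/7. 7⁻¹ ≡ 10 (mod 23), so λ ≡ 6·10 ≡ 14.
  x = λ² - 8 - 8 = 196 - 16 ≡ 19; y = λ·(8 - 19) - 15 ≡ 15. → (19, 15)

(19, 15)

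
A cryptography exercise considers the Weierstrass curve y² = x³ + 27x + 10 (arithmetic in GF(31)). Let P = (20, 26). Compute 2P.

tangent at (20, 26): λ = (3·20² + 27)/(2·26) ≡ 18/21. 21⁻¹ ≡ 3 (mod 31) since 21·3 = 63 ≡ 1, so λ ≡ 18·3 ≡ 23.
  x = λ² - 20 - 20 = 529 - 40 ≡ 24; y = λ·(20 - 24) - 26 ≡ 6. → (24, 6)

(24, 6)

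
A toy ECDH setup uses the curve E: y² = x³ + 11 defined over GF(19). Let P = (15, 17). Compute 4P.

Repeated addition: build up to 4P.
2P: tangent at (15, 17): λ = (3·15² + 0)/(2·17) ≡ 10/15. 15⁻¹ ≡ 14 (mod 19), so λ ≡ 10·14 ≡ 7.
  x = λ² - 15 - 15 = 49 - 30 ≡ 0; y = λ·(15 - 0) - 17 ≡ 12. → (0, 12)
3P: (0, 12) + (15, 17). λ = (17 - 12)/(15 - 0) ≡ 5/15 mod 19. 15⁻¹ ≡ 14 (mod 19), so λ ≡ 13.
  x = λ² - 0 - 15 = 169 - 15 ≡ 2; y = λ·(0 - 2) - 12 ≡ 0. → (2, 0)
4P: (2, 0) + (15, 17). λ = (17 - 0)/(15 - 2) ≡ 17/13 mod 19. 13⁻¹ ≡ 3 (mod 19), so λ ≡ 13.
  x = λ² - 2 - 15 = 169 - 17 ≡ 0; y = λ·(2 - 0) - 0 ≡ 7. → (0, 7)

(0, 7)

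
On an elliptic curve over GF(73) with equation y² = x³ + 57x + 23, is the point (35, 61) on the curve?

yes

y² = 61² ≡ 71; x³ + 57x + 23 = 44893 ≡ 71 (mod 73). 71 = 71.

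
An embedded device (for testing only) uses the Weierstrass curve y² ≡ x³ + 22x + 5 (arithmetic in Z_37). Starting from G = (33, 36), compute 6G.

Double-and-add on 6 = (110)₂. Start with G = (33, 36) for the leading 1-bit.
double: tangent at (33, 36): λ = (3·33² + 22)/(2·36) ≡ 33/35. 35⁻¹ ≡ 18 (mod 37), so λ ≡ 33·18 ≡ 2.
  x = λ² - 33 - 33 = 4 - 66 ≡ 12; y = λ·(33 - 12) - 36 ≡ 6. → (12, 6)
add G: (12, 6) + (33, 36). λ = (36 - 6)/(33 - 12) ≡ 30/21 mod 37. 21⁻¹ ≡ 30 (mod 37) since 21·30 = 630 ≡ 1, so λ ≡ 12.
  x = λ² - 12 - 33 = 144 - 45 ≡ 25; y = λ·(12 - 25) - 6 ≡ 23. → (25, 23)
double: tangent at (25, 23): λ = (3·25² + 22)/(2·23) ≡ 10/9. 9⁻¹ ≡ 33 (mod 37) since 9·33 = 297 ≡ 1, so λ ≡ 10·33 ≡ 34.
  x = λ² - 25 - 25 = 1156 - 50 ≡ 33; y = λ·(25 - 33) - 23 ≡ 1. → (33, 1)

(33, 1)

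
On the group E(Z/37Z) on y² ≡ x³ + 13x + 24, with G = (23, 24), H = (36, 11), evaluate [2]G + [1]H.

First 2G:
Repeated addition: build up to 2G.
2G: tangent at (23, 24): λ = (3·23² + 13)/(2·24) ≡ 9/11. 11⁻¹ ≡ 27 (mod 37), so λ ≡ 9·27 ≡ 21.
  x = λ² - 23 - 23 = 441 - 46 ≡ 25; y = λ·(23 - 25) - 24 ≡ 8. → (25, 8)
2G = (25, 8).
Finally 2G + H:
(25, 8) + (36, 11). λ = (11 - 8)/(36 - 25) ≡ 3/11 mod 37. 11⁻¹ ≡ 27 (mod 37), so λ ≡ 7.
  x = λ² - 25 - 36 = 49 - 61 ≡ 25; y = λ·(25 - 25) - 8 ≡ 29. → (25, 29)

(25, 29)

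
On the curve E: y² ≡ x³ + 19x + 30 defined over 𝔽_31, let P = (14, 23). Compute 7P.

Double-and-add on 7 = (111)₂. Start with P = (14, 23) for the leading 1-bit.
double: tangent at (14, 23): λ = (3·14² + 19)/(2·23) ≡ 18/15. 15⁻¹ ≡ 29 (mod 31), so λ ≡ 18·29 ≡ 26.
  x = λ² - 14 - 14 = 676 - 28 ≡ 28; y = λ·(14 - 28) - 23 ≡ 16. → (28, 16)
add P: (28, 16) + (14, 23). λ = (23 - 16)/(14 - 28) ≡ 7/17 mod 31. 17⁻¹ ≡ 11 (mod 31) since 17·11 = 187 ≡ 1, so λ ≡ 15.
  x = λ² - 28 - 14 = 225 - 42 ≡ 28; y = λ·(28 - 28) - 16 ≡ 15. → (28, 15)
double: tangent at (28, 15): λ = (3·28² + 19)/(2·15) ≡ 15/30. 30⁻¹ ≡ 30 (mod 31), so λ ≡ 15·30 ≡ 16.
  x = λ² - 28 - 28 = 256 - 56 ≡ 14; y = λ·(28 - 14) - 15 ≡ 23. → (14, 23)
add P: tangent at (14, 23): λ = (3·14² + 19)/(2·23) ≡ 18/15. 15⁻¹ ≡ 29 (mod 31) since 15·29 = 435 ≡ 1, so λ ≡ 18·29 ≡ 26.
  x = λ² - 14 - 14 = 676 - 28 ≡ 28; y = λ·(14 - 28) - 23 ≡ 16. → (28, 16)

(28, 16)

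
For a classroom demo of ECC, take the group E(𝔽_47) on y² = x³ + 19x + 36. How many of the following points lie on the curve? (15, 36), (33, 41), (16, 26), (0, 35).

1

(15, 36): 36² ≡ 27, rhs ≡ 30 → off.
(33, 41): 41² ≡ 36, rhs ≡ 34 → off.
(16, 26): 26² ≡ 18, rhs ≡ 18 → on.
(0, 35): 35² ≡ 3, rhs ≡ 36 → off.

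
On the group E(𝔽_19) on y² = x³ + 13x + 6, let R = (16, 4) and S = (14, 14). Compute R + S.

(14, 5)

(16, 4) + (14, 14). λ = (14 - 4)/(14 - 16) ≡ 10/17 mod 19. 17⁻¹ ≡ 9 (mod 19), so λ ≡ 14.
  x = λ² - 16 - 14 = 196 - 30 ≡ 14; y = λ·(16 - 14) - 4 ≡ 5. → (14, 5)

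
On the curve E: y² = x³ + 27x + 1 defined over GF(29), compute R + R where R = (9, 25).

tangent at (9, 25): λ = (3·9² + 27)/(2·25) ≡ 9/21. 21⁻¹ ≡ 18 (mod 29) since 21·18 = 378 ≡ 1, so λ ≡ 9·18 ≡ 17.
  x = λ² - 9 - 9 = 289 - 18 ≡ 10; y = λ·(9 - 10) - 25 ≡ 16. → (10, 16)

(10, 16)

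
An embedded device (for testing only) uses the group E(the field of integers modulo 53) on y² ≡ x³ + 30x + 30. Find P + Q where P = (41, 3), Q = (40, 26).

(41, 3) + (40, 26). λ = (26 - 3)/(40 - 41) ≡ 23/52 mod 53. 52⁻¹ ≡ 52 (mod 53) since 52·52 = 2704 ≡ 1, so λ ≡ 30.
  x = λ² - 41 - 40 = 900 - 81 ≡ 24; y = λ·(41 - 24) - 3 ≡ 30. → (24, 30)

(24, 30)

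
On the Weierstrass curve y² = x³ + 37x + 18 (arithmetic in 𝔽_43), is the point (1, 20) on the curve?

y² = 20² ≡ 13; x³ + 37x + 18 = 56 ≡ 13 (mod 43). 13 = 13.

yes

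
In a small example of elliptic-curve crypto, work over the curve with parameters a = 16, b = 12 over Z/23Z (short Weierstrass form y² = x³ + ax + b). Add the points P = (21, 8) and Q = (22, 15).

(6, 5)

(21, 8) + (22, 15). λ = (15 - 8)/(22 - 21) ≡ 7/1 mod 23. 1⁻¹ ≡ 1 (mod 23), so λ ≡ 7.
  x = λ² - 21 - 22 = 49 - 43 ≡ 6; y = λ·(21 - 6) - 8 ≡ 5. → (6, 5)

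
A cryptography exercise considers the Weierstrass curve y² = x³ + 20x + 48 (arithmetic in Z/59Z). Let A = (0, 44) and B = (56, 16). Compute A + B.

(0, 44) + (56, 16). λ = (16 - 44)/(56 - 0) ≡ 31/56 mod 59. 56⁻¹ ≡ 39 (mod 59) since 56·39 = 2184 ≡ 1, so λ ≡ 29.
  x = λ² - 0 - 56 = 841 - 56 ≡ 18; y = λ·(0 - 18) - 44 ≡ 24. → (18, 24)

(18, 24)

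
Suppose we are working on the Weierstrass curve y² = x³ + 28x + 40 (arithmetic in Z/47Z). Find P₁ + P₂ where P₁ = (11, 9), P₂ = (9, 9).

(27, 38)

(11, 9) + (9, 9). λ = (9 - 9)/(9 - 11) ≡ 0/45 mod 47. 45⁻¹ ≡ 23 (mod 47) since 45·23 = 1035 ≡ 1, so λ ≡ 0.
  x = λ² - 11 - 9 = 0 - 20 ≡ 27; y = λ·(11 - 27) - 9 ≡ 38. → (27, 38)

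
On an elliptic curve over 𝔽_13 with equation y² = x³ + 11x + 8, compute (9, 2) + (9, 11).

O

The two points share x = 9 and their y-coordinates satisfy 2 + 11 ≡ 0 (mod 13), so they are inverses. Their sum is ∞.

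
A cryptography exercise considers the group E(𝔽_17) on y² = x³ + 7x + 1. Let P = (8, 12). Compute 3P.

(11, 10)

Repeated addition: build up to 3P.
2P: tangent at (8, 12): λ = (3·8² + 7)/(2·12) ≡ 12/7. 7⁻¹ ≡ 5 (mod 17), so λ ≡ 12·5 ≡ 9.
  x = λ² - 8 - 8 = 81 - 16 ≡ 14; y = λ·(8 - 14) - 12 ≡ 2. → (14, 2)
3P: (14, 2) + (8, 12). λ = (12 - 2)/(8 - 14) ≡ 10/11 mod 17. 11⁻¹ ≡ 14 (mod 17), so λ ≡ 4.
  x = λ² - 14 - 8 = 16 - 22 ≡ 11; y = λ·(14 - 11) - 2 ≡ 10. → (11, 10)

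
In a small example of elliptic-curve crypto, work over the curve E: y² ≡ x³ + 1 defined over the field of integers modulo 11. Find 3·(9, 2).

Write P = (9, 2).
Repeated addition: build up to 3P.
2P: tangent at (9, 2): λ = (3·9² + 0)/(2·2) ≡ 1/4. 4⁻¹ ≡ 3 (mod 11) since 4·3 = 12 ≡ 1, so λ ≡ 1·3 ≡ 3.
  x = λ² - 9 - 9 = 9 - 18 ≡ 2; y = λ·(9 - 2) - 2 ≡ 8. → (2, 8)
3P: (2, 8) + (9, 2). λ = (2 - 8)/(9 - 2) ≡ 5/7 mod 11. 7⁻¹ ≡ 8 (mod 11) since 7·8 = 56 ≡ 1, so λ ≡ 7.
  x = λ² - 2 - 9 = 49 - 11 ≡ 5; y = λ·(2 - 5) - 8 ≡ 4. → (5, 4)

(5, 4)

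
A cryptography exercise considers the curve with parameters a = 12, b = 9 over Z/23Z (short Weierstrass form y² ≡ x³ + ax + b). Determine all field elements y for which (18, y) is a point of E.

x³ + 12x + 9 = 6057 ≡ 8 (mod 23).
Square roots of 8 mod 23: 10 and 13 (since 10² = 100 ≡ 8).

10, 13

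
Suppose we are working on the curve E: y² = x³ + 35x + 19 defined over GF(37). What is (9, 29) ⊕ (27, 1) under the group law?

(29, 35)

(9, 29) + (27, 1). λ = (1 - 29)/(27 - 9) ≡ 9/18 mod 37. 18⁻¹ ≡ 35 (mod 37), so λ ≡ 19.
  x = λ² - 9 - 27 = 361 - 36 ≡ 29; y = λ·(9 - 29) - 29 ≡ 35. → (29, 35)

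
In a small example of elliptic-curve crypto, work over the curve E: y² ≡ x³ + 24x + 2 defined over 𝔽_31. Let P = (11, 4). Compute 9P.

(11, 4)

Repeated addition: build up to 9P.
2P: tangent at (11, 4): λ = (3·11² + 24)/(2·4) ≡ 15/8. 8⁻¹ ≡ 4 (mod 31), so λ ≡ 15·4 ≡ 29.
  x = λ² - 11 - 11 = 841 - 22 ≡ 13; y = λ·(11 - 13) - 4 ≡ 0. → (13, 0)
3P: (13, 0) + (11, 4). λ = (4 - 0)/(11 - 13) ≡ 4/29 mod 31. 29⁻¹ ≡ 15 (mod 31) since 29·15 = 435 ≡ 1, so λ ≡ 29.
  x = λ² - 13 - 11 = 841 - 24 ≡ 11; y = λ·(13 - 11) - 0 ≡ 27. → (11, 27)
4P: (11, 27) + (11, 4): same x and y₁ ≡ -y₂, so the sum is O.
5P: O + (11, 4) = (11, 4) (identity).
6P: tangent at (11, 4): λ = (3·11² + 24)/(2·4) ≡ 15/8. 8⁻¹ ≡ 4 (mod 31) since 8·4 = 32 ≡ 1, so λ ≡ 15·4 ≡ 29.
  x = λ² - 11 - 11 = 841 - 22 ≡ 13; y = λ·(11 - 13) - 4 ≡ 0. → (13, 0)
7P: (13, 0) + (11, 4). λ = (4 - 0)/(11 - 13) ≡ 4/29 mod 31. 29⁻¹ ≡ 15 (mod 31) since 29·15 = 435 ≡ 1, so λ ≡ 29.
  x = λ² - 13 - 11 = 841 - 24 ≡ 11; y = λ·(13 - 11) - 0 ≡ 27. → (11, 27)
8P: (11, 27) + (11, 4): same x and y₁ ≡ -y₂, so the sum is O.
9P: O + (11, 4) = (11, 4) (identity).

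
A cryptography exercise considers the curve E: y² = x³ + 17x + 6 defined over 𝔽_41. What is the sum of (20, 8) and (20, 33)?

O

The two points share x = 20 and their y-coordinates satisfy 8 + 33 ≡ 0 (mod 41), so they are inverses. Their sum is 𝒪.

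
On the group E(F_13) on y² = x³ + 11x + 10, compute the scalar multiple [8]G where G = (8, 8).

(4, 1)

Repeated addition: build up to 8G.
2G: tangent at (8, 8): λ = (3·8² + 11)/(2·8) ≡ 8/3. 3⁻¹ ≡ 9 (mod 13), so λ ≡ 8·9 ≡ 7.
  x = λ² - 8 - 8 = 49 - 16 ≡ 7; y = λ·(8 - 7) - 8 ≡ 12. → (7, 12)
3G: (7, 12) + (8, 8). λ = (8 - 12)/(8 - 7) ≡ 9/1 mod 13. 1⁻¹ ≡ 1 (mod 13) since 1·1 = 1 ≡ 1, so λ ≡ 9.
  x = λ² - 7 - 8 = 81 - 15 ≡ 1; y = λ·(7 - 1) - 12 ≡ 3. → (1, 3)
4G: (1, 3) + (8, 8). λ = (8 - 3)/(8 - 1) ≡ 5/7 mod 13. 7⁻¹ ≡ 2 (mod 13), so λ ≡ 10.
  x = λ² - 1 - 8 = 100 - 9 ≡ 0; y = λ·(1 - 0) - 3 ≡ 7. → (0, 7)
5G: (0, 7) + (8, 8). λ = (8 - 7)/(8 - 0) ≡ 1/8 mod 13. 8⁻¹ ≡ 5 (mod 13), so λ ≡ 5.
  x = λ² - 0 - 8 = 25 - 8 ≡ 4; y = λ·(0 - 4) - 7 ≡ 12. → (4, 12)
6G: (4, 12) + (8, 8). λ = (8 - 12)/(8 - 4) ≡ 9/4 mod 13. 4⁻¹ ≡ 10 (mod 13) since 4·10 = 40 ≡ 1, so λ ≡ 12.
  x = λ² - 4 - 8 = 144 - 12 ≡ 2; y = λ·(4 - 2) - 12 ≡ 12. → (2, 12)
7G: (2, 12) + (8, 8). λ = (8 - 12)/(8 - 2) ≡ 9/6 mod 13. 6⁻¹ ≡ 11 (mod 13) since 6·11 = 66 ≡ 1, so λ ≡ 8.
  x = λ² - 2 - 8 = 64 - 10 ≡ 2; y = λ·(2 - 2) - 12 ≡ 1. → (2, 1)
8G: (2, 1) + (8, 8). λ = (8 - 1)/(8 - 2) ≡ 7/6 mod 13. 6⁻¹ ≡ 11 (mod 13) since 6·11 = 66 ≡ 1, so λ ≡ 12.
  x = λ² - 2 - 8 = 144 - 10 ≡ 4; y = λ·(2 - 4) - 1 ≡ 1. → (4, 1)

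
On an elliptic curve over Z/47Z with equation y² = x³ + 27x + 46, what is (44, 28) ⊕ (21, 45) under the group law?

(44, 28) + (21, 45). λ = (45 - 28)/(21 - 44) ≡ 17/24 mod 47. 24⁻¹ ≡ 2 (mod 47), so λ ≡ 34.
  x = λ² - 44 - 21 = 1156 - 65 ≡ 10; y = λ·(44 - 10) - 28 ≡ 0. → (10, 0)

(10, 0)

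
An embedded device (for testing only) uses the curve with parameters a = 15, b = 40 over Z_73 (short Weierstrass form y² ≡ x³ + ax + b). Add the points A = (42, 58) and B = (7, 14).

(49, 50)

(42, 58) + (7, 14). λ = (14 - 58)/(7 - 42) ≡ 29/38 mod 73. 38⁻¹ ≡ 25 (mod 73), so λ ≡ 68.
  x = λ² - 42 - 7 = 4624 - 49 ≡ 49; y = λ·(42 - 49) - 58 ≡ 50. → (49, 50)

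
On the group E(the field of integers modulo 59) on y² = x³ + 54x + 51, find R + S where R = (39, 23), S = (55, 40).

(39, 23) + (55, 40). λ = (40 - 23)/(55 - 39) ≡ 17/16 mod 59. 16⁻¹ ≡ 48 (mod 59), so λ ≡ 49.
  x = λ² - 39 - 55 = 2401 - 94 ≡ 6; y = λ·(39 - 6) - 23 ≡ 1. → (6, 1)

(6, 1)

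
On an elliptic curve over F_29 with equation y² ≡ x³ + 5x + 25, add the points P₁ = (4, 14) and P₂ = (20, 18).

(4, 14) + (20, 18). λ = (18 - 14)/(20 - 4) ≡ 4/16 mod 29. 16⁻¹ ≡ 20 (mod 29), so λ ≡ 22.
  x = λ² - 4 - 20 = 484 - 24 ≡ 25; y = λ·(4 - 25) - 14 ≡ 17. → (25, 17)

(25, 17)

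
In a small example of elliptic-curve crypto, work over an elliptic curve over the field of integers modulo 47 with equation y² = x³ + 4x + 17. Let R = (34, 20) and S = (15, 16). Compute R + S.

(22, 32)

(34, 20) + (15, 16). λ = (16 - 20)/(15 - 34) ≡ 43/28 mod 47. 28⁻¹ ≡ 42 (mod 47), so λ ≡ 20.
  x = λ² - 34 - 15 = 400 - 49 ≡ 22; y = λ·(34 - 22) - 20 ≡ 32. → (22, 32)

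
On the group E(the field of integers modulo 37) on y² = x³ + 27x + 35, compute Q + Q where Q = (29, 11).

(19, 28)

tangent at (29, 11): λ = (3·29² + 27)/(2·11) ≡ 34/22. 22⁻¹ ≡ 32 (mod 37), so λ ≡ 34·32 ≡ 15.
  x = λ² - 29 - 29 = 225 - 58 ≡ 19; y = λ·(29 - 19) - 11 ≡ 28. → (19, 28)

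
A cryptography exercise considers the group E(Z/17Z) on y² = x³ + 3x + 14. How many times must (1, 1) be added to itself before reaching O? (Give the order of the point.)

12

2P: tangent at (1, 1): λ = (3·1² + 3)/(2·1) ≡ 6/2. 2⁻¹ ≡ 9 (mod 17), so λ ≡ 6·9 ≡ 3.
  x = λ² - 1 - 1 = 9 - 2 ≡ 7; y = λ·(1 - 7) - 1 ≡ 15. → (7, 15)
3P: (7, 15) + (1, 1). λ = (1 - 15)/(1 - 7) ≡ 3/11 mod 17. 11⁻¹ ≡ 14 (mod 17) since 11·14 = 154 ≡ 1, so λ ≡ 8.
  x = λ² - 7 - 1 = 64 - 8 ≡ 5; y = λ·(7 - 5) - 15 ≡ 1. → (5, 1)
4P: (5, 1) + (1, 1). λ = (1 - 1)/(1 - 5) ≡ 0/13 mod 17. 13⁻¹ ≡ 4 (mod 17), so λ ≡ 0.
  x = λ² - 5 - 1 = 0 - 6 ≡ 11; y = λ·(5 - 11) - 1 ≡ 16. → (11, 16)
5P: (11, 16) + (1, 1). λ = (1 - 16)/(1 - 11) ≡ 2/7 mod 17. 7⁻¹ ≡ 5 (mod 17) since 7·5 = 35 ≡ 1, so λ ≡ 10.
  x = λ² - 11 - 1 = 100 - 12 ≡ 3; y = λ·(11 - 3) - 16 ≡ 13. → (3, 13)
6P: (3, 13) + (1, 1). λ = (1 - 13)/(1 - 3) ≡ 5/15 mod 17. 15⁻¹ ≡ 8 (mod 17) since 15·8 = 120 ≡ 1, so λ ≡ 6.
  x = λ² - 3 - 1 = 36 - 4 ≡ 15; y = λ·(3 - 15) - 13 ≡ 0. → (15, 0)
7P: (15, 0) + (1, 1). λ = (1 - 0)/(1 - 15) ≡ 1/3 mod 17. 3⁻¹ ≡ 6 (mod 17), so λ ≡ 6.
  x = λ² - 15 - 1 = 36 - 16 ≡ 3; y = λ·(15 - 3) - 0 ≡ 4. → (3, 4)
8P: (3, 4) + (1, 1). λ = (1 - 4)/(1 - 3) ≡ 14/15 mod 17. 15⁻¹ ≡ 8 (mod 17), so λ ≡ 10.
  x = λ² - 3 - 1 = 100 - 4 ≡ 11; y = λ·(3 - 11) - 4 ≡ 1. → (11, 1)
9P: (11, 1) + (1, 1). λ = (1 - 1)/(1 - 11) ≡ 0/7 mod 17. 7⁻¹ ≡ 5 (mod 17) since 7·5 = 35 ≡ 1, so λ ≡ 0.
  x = λ² - 11 - 1 = 0 - 12 ≡ 5; y = λ·(11 - 5) - 1 ≡ 16. → (5, 16)
10P: (5, 16) + (1, 1). λ = (1 - 16)/(1 - 5) ≡ 2/13 mod 17. 13⁻¹ ≡ 4 (mod 17) since 13·4 = 52 ≡ 1, so λ ≡ 8.
  x = λ² - 5 - 1 = 64 - 6 ≡ 7; y = λ·(5 - 7) - 16 ≡ 2. → (7, 2)
11P: (7, 2) + (1, 1). λ = (1 - 2)/(1 - 7) ≡ 16/11 mod 17. 11⁻¹ ≡ 14 (mod 17), so λ ≡ 3.
  x = λ² - 7 - 1 = 9 - 8 ≡ 1; y = λ·(7 - 1) - 2 ≡ 16. → (1, 16)
12P: (1, 16) + (1, 1): same x and y₁ ≡ -y₂, so the sum is O.
12P = O, so the order is 12.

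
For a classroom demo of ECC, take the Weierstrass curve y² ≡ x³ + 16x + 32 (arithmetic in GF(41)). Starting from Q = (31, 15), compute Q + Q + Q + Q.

(6, 37)

Repeated addition: build up to 4Q.
2Q: tangent at (31, 15): λ = (3·31² + 16)/(2·15) ≡ 29/30. 30⁻¹ ≡ 26 (mod 41), so λ ≡ 29·26 ≡ 16.
  x = λ² - 31 - 31 = 256 - 62 ≡ 30; y = λ·(31 - 30) - 15 ≡ 1. → (30, 1)
3Q: (30, 1) + (31, 15). λ = (15 - 1)/(31 - 30) ≡ 14/1 mod 41. 1⁻¹ ≡ 1 (mod 41), so λ ≡ 14.
  x = λ² - 30 - 31 = 196 - 61 ≡ 12; y = λ·(30 - 12) - 1 ≡ 5. → (12, 5)
4Q: (12, 5) + (31, 15). λ = (15 - 5)/(31 - 12) ≡ 10/19 mod 41. 19⁻¹ ≡ 13 (mod 41) since 19·13 = 247 ≡ 1, so λ ≡ 7.
  x = λ² - 12 - 31 = 49 - 43 ≡ 6; y = λ·(12 - 6) - 5 ≡ 37. → (6, 37)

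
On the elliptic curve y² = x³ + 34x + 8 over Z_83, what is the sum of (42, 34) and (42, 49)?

The two points share x = 42 and their y-coordinates satisfy 34 + 49 ≡ 0 (mod 83), so they are inverses. Their sum is ∞.

O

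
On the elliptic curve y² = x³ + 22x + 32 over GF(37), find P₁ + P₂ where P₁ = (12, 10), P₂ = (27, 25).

(12, 10) + (27, 25). λ = (25 - 10)/(27 - 12) ≡ 15/15 mod 37. 15⁻¹ ≡ 5 (mod 37) since 15·5 = 75 ≡ 1, so λ ≡ 1.
  x = λ² - 12 - 27 = 1 - 39 ≡ 36; y = λ·(12 - 36) - 10 ≡ 3. → (36, 3)

(36, 3)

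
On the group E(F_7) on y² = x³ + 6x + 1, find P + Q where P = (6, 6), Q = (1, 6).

(6, 6) + (1, 6). λ = (6 - 6)/(1 - 6) ≡ 0/2 mod 7. 2⁻¹ ≡ 4 (mod 7), so λ ≡ 0.
  x = λ² - 6 - 1 = 0 - 7 ≡ 0; y = λ·(6 - 0) - 6 ≡ 1. → (0, 1)

(0, 1)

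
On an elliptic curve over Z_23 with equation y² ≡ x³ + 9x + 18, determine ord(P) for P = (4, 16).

2P: tangent at (4, 16): λ = (3·4² + 9)/(2·16) ≡ 11/9. 9⁻¹ ≡ 18 (mod 23) since 9·18 = 162 ≡ 1, so λ ≡ 11·18 ≡ 14.
  x = λ² - 4 - 4 = 196 - 8 ≡ 4; y = λ·(4 - 4) - 16 ≡ 7. → (4, 7)
3P: (4, 7) + (4, 16): same x and y₁ ≡ -y₂, so the sum is ∞.
3P = ∞, so the order is 3.

3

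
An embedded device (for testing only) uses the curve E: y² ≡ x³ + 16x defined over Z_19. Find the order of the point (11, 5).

2P: tangent at (11, 5): λ = (3·11² + 16)/(2·5) ≡ 18/10. 10⁻¹ ≡ 2 (mod 19), so λ ≡ 18·2 ≡ 17.
  x = λ² - 11 - 11 = 289 - 22 ≡ 1; y = λ·(11 - 1) - 5 ≡ 13. → (1, 13)
3P: (1, 13) + (11, 5). λ = (5 - 13)/(11 - 1) ≡ 11/10 mod 19. 10⁻¹ ≡ 2 (mod 19) since 10·2 = 20 ≡ 1, so λ ≡ 3.
  x = λ² - 1 - 11 = 9 - 12 ≡ 16; y = λ·(1 - 16) - 13 ≡ 18. → (16, 18)
4P: (16, 18) + (11, 5). λ = (5 - 18)/(11 - 16) ≡ 6/14 mod 19. 14⁻¹ ≡ 15 (mod 19) since 14·15 = 210 ≡ 1, so λ ≡ 14.
  x = λ² - 16 - 11 = 196 - 27 ≡ 17; y = λ·(16 - 17) - 18 ≡ 6. → (17, 6)
5P: (17, 6) + (11, 5). λ = (5 - 6)/(11 - 17) ≡ 18/13 mod 19. 13⁻¹ ≡ 3 (mod 19) since 13·3 = 39 ≡ 1, so λ ≡ 16.
  x = λ² - 17 - 11 = 256 - 28 ≡ 0; y = λ·(17 - 0) - 6 ≡ 0. → (0, 0)
6P: (0, 0) + (11, 5). λ = (5 - 0)/(11 - 0) ≡ 5/11 mod 19. 11⁻¹ ≡ 7 (mod 19) since 11·7 = 77 ≡ 1, so λ ≡ 16.
  x = λ² - 0 - 11 = 256 - 11 ≡ 17; y = λ·(0 - 17) - 0 ≡ 13. → (17, 13)
7P: (17, 13) + (11, 5). λ = (5 - 13)/(11 - 17) ≡ 11/13 mod 19. 13⁻¹ ≡ 3 (mod 19), so λ ≡ 14.
  x = λ² - 17 - 11 = 196 - 28 ≡ 16; y = λ·(17 - 16) - 13 ≡ 1. → (16, 1)
8P: (16, 1) + (11, 5). λ = (5 - 1)/(11 - 16) ≡ 4/14 mod 19. 14⁻¹ ≡ 15 (mod 19), so λ ≡ 3.
  x = λ² - 16 - 11 = 9 - 27 ≡ 1; y = λ·(16 - 1) - 1 ≡ 6. → (1, 6)
9P: (1, 6) + (11, 5). λ = (5 - 6)/(11 - 1) ≡ 18/10 mod 19. 10⁻¹ ≡ 2 (mod 19), so λ ≡ 17.
  x = λ² - 1 - 11 = 289 - 12 ≡ 11; y = λ·(1 - 11) - 6 ≡ 14. → (11, 14)
10P: (11, 14) + (11, 5): same x and y₁ ≡ -y₂, so the sum is the point at infinity.
10P = the point at infinity, so the order is 10.

10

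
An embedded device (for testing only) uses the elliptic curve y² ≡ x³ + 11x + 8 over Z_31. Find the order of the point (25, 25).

5

2P: tangent at (25, 25): λ = (3·25² + 11)/(2·25) ≡ 26/19. 19⁻¹ ≡ 18 (mod 31), so λ ≡ 26·18 ≡ 3.
  x = λ² - 25 - 25 = 9 - 50 ≡ 21; y = λ·(25 - 21) - 25 ≡ 18. → (21, 18)
3P: (21, 18) + (25, 25). λ = (25 - 18)/(25 - 21) ≡ 7/4 mod 31. 4⁻¹ ≡ 8 (mod 31), so λ ≡ 25.
  x = λ² - 21 - 25 = 625 - 46 ≡ 21; y = λ·(21 - 21) - 18 ≡ 13. → (21, 13)
4P: (21, 13) + (25, 25). λ = (25 - 13)/(25 - 21) ≡ 12/4 mod 31. 4⁻¹ ≡ 8 (mod 31) since 4·8 = 32 ≡ 1, so λ ≡ 3.
  x = λ² - 21 - 25 = 9 - 46 ≡ 25; y = λ·(21 - 25) - 13 ≡ 6. → (25, 6)
5P: (25, 6) + (25, 25): same x and y₁ ≡ -y₂, so the sum is ∞.
5P = ∞, so the order is 5.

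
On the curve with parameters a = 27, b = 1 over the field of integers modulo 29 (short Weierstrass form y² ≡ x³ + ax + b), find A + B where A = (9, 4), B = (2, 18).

(22, 22)

(9, 4) + (2, 18). λ = (18 - 4)/(2 - 9) ≡ 14/22 mod 29. 22⁻¹ ≡ 4 (mod 29) since 22·4 = 88 ≡ 1, so λ ≡ 27.
  x = λ² - 9 - 2 = 729 - 11 ≡ 22; y = λ·(9 - 22) - 4 ≡ 22. → (22, 22)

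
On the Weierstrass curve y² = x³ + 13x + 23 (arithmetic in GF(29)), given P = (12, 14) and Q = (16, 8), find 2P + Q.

(8, 28)

First 2P:
Repeated addition: build up to 2P.
2P: tangent at (12, 14): λ = (3·12² + 13)/(2·14) ≡ 10/28. 28⁻¹ ≡ 28 (mod 29), so λ ≡ 10·28 ≡ 19.
  x = λ² - 12 - 12 = 361 - 24 ≡ 18; y = λ·(12 - 18) - 14 ≡ 17. → (18, 17)
2P = (18, 17).
Finally 2P + Q:
(18, 17) + (16, 8). λ = (8 - 17)/(16 - 18) ≡ 20/27 mod 29. 27⁻¹ ≡ 14 (mod 29) since 27·14 = 378 ≡ 1, so λ ≡ 19.
  x = λ² - 18 - 16 = 361 - 34 ≡ 8; y = λ·(18 - 8) - 17 ≡ 28. → (8, 28)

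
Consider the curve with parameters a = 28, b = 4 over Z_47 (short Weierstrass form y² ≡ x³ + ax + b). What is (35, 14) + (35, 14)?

(33, 39)

tangent at (35, 14): λ = (3·35² + 28)/(2·14) ≡ 37/28. 28⁻¹ ≡ 42 (mod 47) since 28·42 = 1176 ≡ 1, so λ ≡ 37·42 ≡ 3.
  x = λ² - 35 - 35 = 9 - 70 ≡ 33; y = λ·(35 - 33) - 14 ≡ 39. → (33, 39)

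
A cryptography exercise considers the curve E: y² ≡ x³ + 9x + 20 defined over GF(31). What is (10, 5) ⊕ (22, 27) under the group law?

(10, 5) + (22, 27). λ = (27 - 5)/(22 - 10) ≡ 22/12 mod 31. 12⁻¹ ≡ 13 (mod 31) since 12·13 = 156 ≡ 1, so λ ≡ 7.
  x = λ² - 10 - 22 = 49 - 32 ≡ 17; y = λ·(10 - 17) - 5 ≡ 8. → (17, 8)

(17, 8)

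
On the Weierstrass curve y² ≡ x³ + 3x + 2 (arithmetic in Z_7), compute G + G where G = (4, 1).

tangent at (4, 1): λ = (3·4² + 3)/(2·1) ≡ 2/2. 2⁻¹ ≡ 4 (mod 7), so λ ≡ 2·4 ≡ 1.
  x = λ² - 4 - 4 = 1 - 8 ≡ 0; y = λ·(4 - 0) - 1 ≡ 3. → (0, 3)

(0, 3)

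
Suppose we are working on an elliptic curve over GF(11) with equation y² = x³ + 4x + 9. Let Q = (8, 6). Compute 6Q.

(9, 2)

Repeated addition: build up to 6Q.
2Q: tangent at (8, 6): λ = (3·8² + 4)/(2·6) ≡ 9/1. 1⁻¹ ≡ 1 (mod 11) since 1·1 = 1 ≡ 1, so λ ≡ 9·1 ≡ 9.
  x = λ² - 8 - 8 = 81 - 16 ≡ 10; y = λ·(8 - 10) - 6 ≡ 9. → (10, 9)
3Q: (10, 9) + (8, 6). λ = (6 - 9)/(8 - 10) ≡ 8/9 mod 11. 9⁻¹ ≡ 5 (mod 11) since 9·5 = 45 ≡ 1, so λ ≡ 7.
  x = λ² - 10 - 8 = 49 - 18 ≡ 9; y = λ·(10 - 9) - 9 ≡ 9. → (9, 9)
4Q: (9, 9) + (8, 6). λ = (6 - 9)/(8 - 9) ≡ 8/10 mod 11. 10⁻¹ ≡ 10 (mod 11), so λ ≡ 3.
  x = λ² - 9 - 8 = 9 - 17 ≡ 3; y = λ·(9 - 3) - 9 ≡ 9. → (3, 9)
5Q: (3, 9) + (8, 6). λ = (6 - 9)/(8 - 3) ≡ 8/5 mod 11. 5⁻¹ ≡ 9 (mod 11), so λ ≡ 6.
  x = λ² - 3 - 8 = 36 - 11 ≡ 3; y = λ·(3 - 3) - 9 ≡ 2. → (3, 2)
6Q: (3, 2) + (8, 6). λ = (6 - 2)/(8 - 3) ≡ 4/5 mod 11. 5⁻¹ ≡ 9 (mod 11) since 5·9 = 45 ≡ 1, so λ ≡ 3.
  x = λ² - 3 - 8 = 9 - 11 ≡ 9; y = λ·(3 - 9) - 2 ≡ 2. → (9, 2)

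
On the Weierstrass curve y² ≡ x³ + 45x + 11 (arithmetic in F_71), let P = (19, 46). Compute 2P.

tangent at (19, 46): λ = (3·19² + 45)/(2·46) ≡ 63/21. 21⁻¹ ≡ 44 (mod 71) since 21·44 = 924 ≡ 1, so λ ≡ 63·44 ≡ 3.
  x = λ² - 19 - 19 = 9 - 38 ≡ 42; y = λ·(19 - 42) - 46 ≡ 27. → (42, 27)

(42, 27)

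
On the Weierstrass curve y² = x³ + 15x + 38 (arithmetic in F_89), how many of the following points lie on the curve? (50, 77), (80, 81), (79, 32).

(50, 77): 77² ≡ 55, rhs ≡ 31 → off.
(80, 81): 81² ≡ 64, rhs ≡ 64 → on.
(79, 32): 32² ≡ 45, rhs ≡ 45 → on.

2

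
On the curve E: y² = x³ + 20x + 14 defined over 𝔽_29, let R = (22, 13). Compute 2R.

tangent at (22, 13): λ = (3·22² + 20)/(2·13) ≡ 22/26. 26⁻¹ ≡ 19 (mod 29), so λ ≡ 22·19 ≡ 12.
  x = λ² - 22 - 22 = 144 - 44 ≡ 13; y = λ·(22 - 13) - 13 ≡ 8. → (13, 8)

(13, 8)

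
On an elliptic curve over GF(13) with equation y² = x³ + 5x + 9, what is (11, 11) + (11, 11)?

(5, 9)

tangent at (11, 11): λ = (3·11² + 5)/(2·11) ≡ 4/9. 9⁻¹ ≡ 3 (mod 13), so λ ≡ 4·3 ≡ 12.
  x = λ² - 11 - 11 = 144 - 22 ≡ 5; y = λ·(11 - 5) - 11 ≡ 9. → (5, 9)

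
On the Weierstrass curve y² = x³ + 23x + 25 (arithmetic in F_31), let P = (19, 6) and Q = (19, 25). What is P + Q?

The two points share x = 19 and their y-coordinates satisfy 6 + 25 ≡ 0 (mod 31), so they are inverses. Their sum is ∞.

O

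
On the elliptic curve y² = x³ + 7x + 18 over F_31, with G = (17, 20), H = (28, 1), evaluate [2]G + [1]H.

(3, 29)

First 2G:
Repeated addition: build up to 2G.
2G: tangent at (17, 20): λ = (3·17² + 7)/(2·20) ≡ 6/9. 9⁻¹ ≡ 7 (mod 31), so λ ≡ 6·7 ≡ 11.
  x = λ² - 17 - 17 = 121 - 34 ≡ 25; y = λ·(17 - 25) - 20 ≡ 16. → (25, 16)
2G = (25, 16).
Finally 2G + H:
(25, 16) + (28, 1). λ = (1 - 16)/(28 - 25) ≡ 16/3 mod 31. 3⁻¹ ≡ 21 (mod 31), so λ ≡ 26.
  x = λ² - 25 - 28 = 676 - 53 ≡ 3; y = λ·(25 - 3) - 16 ≡ 29. → (3, 29)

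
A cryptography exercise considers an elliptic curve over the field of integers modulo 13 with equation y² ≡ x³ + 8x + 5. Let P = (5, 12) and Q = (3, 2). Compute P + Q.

(5, 12) + (3, 2). λ = (2 - 12)/(3 - 5) ≡ 3/11 mod 13. 11⁻¹ ≡ 6 (mod 13), so λ ≡ 5.
  x = λ² - 5 - 3 = 25 - 8 ≡ 4; y = λ·(5 - 4) - 12 ≡ 6. → (4, 6)

(4, 6)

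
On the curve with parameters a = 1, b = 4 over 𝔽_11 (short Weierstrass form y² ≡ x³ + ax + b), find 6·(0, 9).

Write G = (0, 9).
Repeated addition: build up to 6G.
2G: tangent at (0, 9): λ = (3·0² + 1)/(2·9) ≡ 1/7. 7⁻¹ ≡ 8 (mod 11) since 7·8 = 56 ≡ 1, so λ ≡ 1·8 ≡ 8.
  x = λ² - 0 - 0 = 64 - 0 ≡ 9; y = λ·(0 - 9) - 9 ≡ 7. → (9, 7)
3G: (9, 7) + (0, 9). λ = (9 - 7)/(0 - 9) ≡ 2/2 mod 11. 2⁻¹ ≡ 6 (mod 11) since 2·6 = 12 ≡ 1, so λ ≡ 1.
  x = λ² - 9 - 0 = 1 - 9 ≡ 3; y = λ·(9 - 3) - 7 ≡ 10. → (3, 10)
4G: (3, 10) + (0, 9). λ = (9 - 10)/(0 - 3) ≡ 10/8 mod 11. 8⁻¹ ≡ 7 (mod 11) since 8·7 = 56 ≡ 1, so λ ≡ 4.
  x = λ² - 3 - 0 = 16 - 3 ≡ 2; y = λ·(3 - 2) - 10 ≡ 5. → (2, 5)
5G: (2, 5) + (0, 9). λ = (9 - 5)/(0 - 2) ≡ 4/9 mod 11. 9⁻¹ ≡ 5 (mod 11), so λ ≡ 9.
  x = λ² - 2 - 0 = 81 - 2 ≡ 2; y = λ·(2 - 2) - 5 ≡ 6. → (2, 6)
6G: (2, 6) + (0, 9). λ = (9 - 6)/(0 - 2) ≡ 3/9 mod 11. 9⁻¹ ≡ 5 (mod 11), so λ ≡ 4.
  x = λ² - 2 - 0 = 16 - 2 ≡ 3; y = λ·(2 - 3) - 6 ≡ 1. → (3, 1)

(3, 1)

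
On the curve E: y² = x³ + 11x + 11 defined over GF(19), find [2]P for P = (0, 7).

tangent at (0, 7): λ = (3·0² + 11)/(2·7) ≡ 11/14. 14⁻¹ ≡ 15 (mod 19), so λ ≡ 11·15 ≡ 13.
  x = λ² - 0 - 0 = 169 - 0 ≡ 17; y = λ·(0 - 17) - 7 ≡ 0. → (17, 0)

(17, 0)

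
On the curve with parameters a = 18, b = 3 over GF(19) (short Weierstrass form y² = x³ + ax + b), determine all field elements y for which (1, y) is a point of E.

x³ + 18x + 3 = 22 ≡ 3 (mod 19).
3 is a non-residue mod 19; no y exists.

none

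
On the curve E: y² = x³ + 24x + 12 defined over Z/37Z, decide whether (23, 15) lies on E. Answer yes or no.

yes

y² = 15² ≡ 3; x³ + 24x + 12 = 12731 ≡ 3 (mod 37). 3 = 3.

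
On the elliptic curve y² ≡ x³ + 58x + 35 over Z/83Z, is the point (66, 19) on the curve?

yes

y² = 19² ≡ 29; x³ + 58x + 35 = 291359 ≡ 29 (mod 83). 29 = 29.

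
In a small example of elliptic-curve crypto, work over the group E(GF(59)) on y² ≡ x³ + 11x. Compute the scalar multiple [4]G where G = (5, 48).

Repeated addition: build up to 4G.
2G: tangent at (5, 48): λ = (3·5² + 11)/(2·48) ≡ 27/37. 37⁻¹ ≡ 8 (mod 59) since 37·8 = 296 ≡ 1, so λ ≡ 27·8 ≡ 39.
  x = λ² - 5 - 5 = 1521 - 10 ≡ 36; y = λ·(5 - 36) - 48 ≡ 41. → (36, 41)
3G: (36, 41) + (5, 48). λ = (48 - 41)/(5 - 36) ≡ 7/28 mod 59. 28⁻¹ ≡ 19 (mod 59), so λ ≡ 15.
  x = λ² - 36 - 5 = 225 - 41 ≡ 7; y = λ·(36 - 7) - 41 ≡ 40. → (7, 40)
4G: (7, 40) + (5, 48). λ = (48 - 40)/(5 - 7) ≡ 8/57 mod 59. 57⁻¹ ≡ 29 (mod 59) since 57·29 = 1653 ≡ 1, so λ ≡ 55.
  x = λ² - 7 - 5 = 3025 - 12 ≡ 4; y = λ·(7 - 4) - 40 ≡ 7. → (4, 7)

(4, 7)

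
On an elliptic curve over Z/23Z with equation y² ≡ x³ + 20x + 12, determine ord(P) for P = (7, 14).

11

2P: tangent at (7, 14): λ = (3·7² + 20)/(2·14) ≡ 6/5. 5⁻¹ ≡ 14 (mod 23), so λ ≡ 6·14 ≡ 15.
  x = λ² - 7 - 7 = 225 - 14 ≡ 4; y = λ·(7 - 4) - 14 ≡ 8. → (4, 8)
3P: (4, 8) + (7, 14). λ = (14 - 8)/(7 - 4) ≡ 6/3 mod 23. 3⁻¹ ≡ 8 (mod 23) since 3·8 = 24 ≡ 1, so λ ≡ 2.
  x = λ² - 4 - 7 = 4 - 11 ≡ 16; y = λ·(4 - 16) - 8 ≡ 14. → (16, 14)
4P: (16, 14) + (7, 14). λ = (14 - 14)/(7 - 16) ≡ 0/14 mod 23. 14⁻¹ ≡ 5 (mod 23) since 14·5 = 70 ≡ 1, so λ ≡ 0.
  x = λ² - 16 - 7 = 0 - 23 ≡ 0; y = λ·(16 - 0) - 14 ≡ 9. → (0, 9)
5P: (0, 9) + (7, 14). λ = (14 - 9)/(7 - 0) ≡ 5/7 mod 23. 7⁻¹ ≡ 10 (mod 23) since 7·10 = 70 ≡ 1, so λ ≡ 4.
  x = λ² - 0 - 7 = 16 - 7 ≡ 9; y = λ·(0 - 9) - 9 ≡ 1. → (9, 1)
6P: (9, 1) + (7, 14). λ = (14 - 1)/(7 - 9) ≡ 13/21 mod 23. 21⁻¹ ≡ 11 (mod 23) since 21·11 = 231 ≡ 1, so λ ≡ 5.
  x = λ² - 9 - 7 = 25 - 16 ≡ 9; y = λ·(9 - 9) - 1 ≡ 22. → (9, 22)
7P: (9, 22) + (7, 14). λ = (14 - 22)/(7 - 9) ≡ 15/21 mod 23. 21⁻¹ ≡ 11 (mod 23), so λ ≡ 4.
  x = λ² - 9 - 7 = 16 - 16 ≡ 0; y = λ·(9 - 0) - 22 ≡ 14. → (0, 14)
8P: (0, 14) + (7, 14). λ = (14 - 14)/(7 - 0) ≡ 0/7 mod 23. 7⁻¹ ≡ 10 (mod 23) since 7·10 = 70 ≡ 1, so λ ≡ 0.
  x = λ² - 0 - 7 = 0 - 7 ≡ 16; y = λ·(0 - 16) - 14 ≡ 9. → (16, 9)
9P: (16, 9) + (7, 14). λ = (14 - 9)/(7 - 16) ≡ 5/14 mod 23. 14⁻¹ ≡ 5 (mod 23) since 14·5 = 70 ≡ 1, so λ ≡ 2.
  x = λ² - 16 - 7 = 4 - 23 ≡ 4; y = λ·(16 - 4) - 9 ≡ 15. → (4, 15)
10P: (4, 15) + (7, 14). λ = (14 - 15)/(7 - 4) ≡ 22/3 mod 23. 3⁻¹ ≡ 8 (mod 23), so λ ≡ 15.
  x = λ² - 4 - 7 = 225 - 11 ≡ 7; y = λ·(4 - 7) - 15 ≡ 9. → (7, 9)
11P: (7, 9) + (7, 14): same x and y₁ ≡ -y₂, so the sum is O.
11P = O, so the order is 11.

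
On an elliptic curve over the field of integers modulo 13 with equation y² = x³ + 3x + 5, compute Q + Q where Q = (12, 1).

(11, 2)

tangent at (12, 1): λ = (3·12² + 3)/(2·1) ≡ 6/2. 2⁻¹ ≡ 7 (mod 13), so λ ≡ 6·7 ≡ 3.
  x = λ² - 12 - 12 = 9 - 24 ≡ 11; y = λ·(12 - 11) - 1 ≡ 2. → (11, 2)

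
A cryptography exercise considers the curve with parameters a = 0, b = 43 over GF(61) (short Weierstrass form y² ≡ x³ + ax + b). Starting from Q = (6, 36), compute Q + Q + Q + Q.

Double-and-add on 4 = (100)₂. Start with Q = (6, 36) for the leading 1-bit.
double: tangent at (6, 36): λ = (3·6² + 0)/(2·36) ≡ 47/11. 11⁻¹ ≡ 50 (mod 61), so λ ≡ 47·50 ≡ 32.
  x = λ² - 6 - 6 = 1024 - 12 ≡ 36; y = λ·(6 - 36) - 36 ≡ 41. → (36, 41)
double: tangent at (36, 41): λ = (3·36² + 0)/(2·41) ≡ 45/21. 21⁻¹ ≡ 32 (mod 61), so λ ≡ 45·32 ≡ 37.
  x = λ² - 36 - 36 = 1369 - 72 ≡ 16; y = λ·(36 - 16) - 41 ≡ 28. → (16, 28)

(16, 28)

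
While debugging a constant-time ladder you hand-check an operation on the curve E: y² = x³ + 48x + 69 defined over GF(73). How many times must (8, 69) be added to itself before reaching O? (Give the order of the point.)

2P: tangent at (8, 69): λ = (3·8² + 48)/(2·69) ≡ 21/65. 65⁻¹ ≡ 9 (mod 73) since 65·9 = 585 ≡ 1, so λ ≡ 21·9 ≡ 43.
  x = λ² - 8 - 8 = 1849 - 16 ≡ 8; y = λ·(8 - 8) - 69 ≡ 4. → (8, 4)
3P: (8, 4) + (8, 69): same x and y₁ ≡ -y₂, so the sum is O.
3P = O, so the order is 3.

3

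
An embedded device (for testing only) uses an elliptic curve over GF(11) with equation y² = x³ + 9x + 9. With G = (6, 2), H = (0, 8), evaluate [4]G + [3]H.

(0, 8)

First 4G:
Repeated addition: build up to 4G.
2G: tangent at (6, 2): λ = (3·6² + 9)/(2·2) ≡ 7/4. 4⁻¹ ≡ 3 (mod 11), so λ ≡ 7·3 ≡ 10.
  x = λ² - 6 - 6 = 100 - 12 ≡ 0; y = λ·(6 - 0) - 2 ≡ 3. → (0, 3)
3G: (0, 3) + (6, 2). λ = (2 - 3)/(6 - 0) ≡ 10/6 mod 11. 6⁻¹ ≡ 2 (mod 11), so λ ≡ 9.
  x = λ² - 0 - 6 = 81 - 6 ≡ 9; y = λ·(0 - 9) - 3 ≡ 4. → (9, 4)
4G: (9, 4) + (6, 2). λ = (2 - 4)/(6 - 9) ≡ 9/8 mod 11. 8⁻¹ ≡ 7 (mod 11) since 8·7 = 56 ≡ 1, so λ ≡ 8.
  x = λ² - 9 - 6 = 64 - 15 ≡ 5; y = λ·(9 - 5) - 4 ≡ 6. → (5, 6)
4G = (5, 6).
Next 3H:
Repeated addition: build up to 3H.
2H: tangent at (0, 8): λ = (3·0² + 9)/(2·8) ≡ 9/5. 5⁻¹ ≡ 9 (mod 11), so λ ≡ 9·9 ≡ 4.
  x = λ² - 0 - 0 = 16 - 0 ≡ 5; y = λ·(0 - 5) - 8 ≡ 5. → (5, 5)
3H: (5, 5) + (0, 8). λ = (8 - 5)/(0 - 5) ≡ 3/6 mod 11. 6⁻¹ ≡ 2 (mod 11), so λ ≡ 6.
  x = λ² - 5 - 0 = 36 - 5 ≡ 9; y = λ·(5 - 9) - 5 ≡ 4. → (9, 4)
3H = (9, 4).
Finally 4G + 3H:
(5, 6) + (9, 4). λ = (4 - 6)/(9 - 5) ≡ 9/4 mod 11. 4⁻¹ ≡ 3 (mod 11) since 4·3 = 12 ≡ 1, so λ ≡ 5.
  x = λ² - 5 - 9 = 25 - 14 ≡ 0; y = λ·(5 - 0) - 6 ≡ 8. → (0, 8)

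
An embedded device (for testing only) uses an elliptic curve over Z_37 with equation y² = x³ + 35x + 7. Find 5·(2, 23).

(28, 6)

Write G = (2, 23).
Repeated addition: build up to 5G.
2G: tangent at (2, 23): λ = (3·2² + 35)/(2·23) ≡ 10/9. 9⁻¹ ≡ 33 (mod 37), so λ ≡ 10·33 ≡ 34.
  x = λ² - 2 - 2 = 1156 - 4 ≡ 5; y = λ·(2 - 5) - 23 ≡ 23. → (5, 23)
3G: (5, 23) + (2, 23). λ = (23 - 23)/(2 - 5) ≡ 0/34 mod 37. 34⁻¹ ≡ 12 (mod 37) since 34·12 = 408 ≡ 1, so λ ≡ 0.
  x = λ² - 5 - 2 = 0 - 7 ≡ 30; y = λ·(5 - 30) - 23 ≡ 14. → (30, 14)
4G: (30, 14) + (2, 23). λ = (23 - 14)/(2 - 30) ≡ 9/9 mod 37. 9⁻¹ ≡ 33 (mod 37) since 9·33 = 297 ≡ 1, so λ ≡ 1.
  x = λ² - 30 - 2 = 1 - 32 ≡ 6; y = λ·(30 - 6) - 14 ≡ 10. → (6, 10)
5G: (6, 10) + (2, 23). λ = (23 - 10)/(2 - 6) ≡ 13/33 mod 37. 33⁻¹ ≡ 9 (mod 37) since 33·9 = 297 ≡ 1, so λ ≡ 6.
  x = λ² - 6 - 2 = 36 - 8 ≡ 28; y = λ·(6 - 28) - 10 ≡ 6. → (28, 6)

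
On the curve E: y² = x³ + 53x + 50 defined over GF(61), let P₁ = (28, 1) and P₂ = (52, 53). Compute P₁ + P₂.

(45, 13)

(28, 1) + (52, 53). λ = (53 - 1)/(52 - 28) ≡ 52/24 mod 61. 24⁻¹ ≡ 28 (mod 61), so λ ≡ 53.
  x = λ² - 28 - 52 = 2809 - 80 ≡ 45; y = λ·(28 - 45) - 1 ≡ 13. → (45, 13)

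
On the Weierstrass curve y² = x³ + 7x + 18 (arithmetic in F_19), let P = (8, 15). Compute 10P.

Repeated addition: build up to 10P.
2P: tangent at (8, 15): λ = (3·8² + 7)/(2·15) ≡ 9/11. 11⁻¹ ≡ 7 (mod 19), so λ ≡ 9·7 ≡ 6.
  x = λ² - 8 - 8 = 36 - 16 ≡ 1; y = λ·(8 - 1) - 15 ≡ 8. → (1, 8)
3P: (1, 8) + (8, 15). λ = (15 - 8)/(8 - 1) ≡ 7/7 mod 19. 7⁻¹ ≡ 11 (mod 19) since 7·11 = 77 ≡ 1, so λ ≡ 1.
  x = λ² - 1 - 8 = 1 - 9 ≡ 11; y = λ·(1 - 11) - 8 ≡ 1. → (11, 1)
4P: (11, 1) + (8, 15). λ = (15 - 1)/(8 - 11) ≡ 14/16 mod 19. 16⁻¹ ≡ 6 (mod 19) since 16·6 = 96 ≡ 1, so λ ≡ 8.
  x = λ² - 11 - 8 = 64 - 19 ≡ 7; y = λ·(11 - 7) - 1 ≡ 12. → (7, 12)
5P: (7, 12) + (8, 15). λ = (15 - 12)/(8 - 7) ≡ 3/1 mod 19. 1⁻¹ ≡ 1 (mod 19) since 1·1 = 1 ≡ 1, so λ ≡ 3.
  x = λ² - 7 - 8 = 9 - 15 ≡ 13; y = λ·(7 - 13) - 12 ≡ 8. → (13, 8)
6P: (13, 8) + (8, 15). λ = (15 - 8)/(8 - 13) ≡ 7/14 mod 19. 14⁻¹ ≡ 15 (mod 19), so λ ≡ 10.
  x = λ² - 13 - 8 = 100 - 21 ≡ 3; y = λ·(13 - 3) - 8 ≡ 16. → (3, 16)
7P: (3, 16) + (8, 15). λ = (15 - 16)/(8 - 3) ≡ 18/5 mod 19. 5⁻¹ ≡ 4 (mod 19) since 5·4 = 20 ≡ 1, so λ ≡ 15.
  x = λ² - 3 - 8 = 225 - 11 ≡ 5; y = λ·(3 - 5) - 16 ≡ 11. → (5, 11)
8P: (5, 11) + (8, 15). λ = (15 - 11)/(8 - 5) ≡ 4/3 mod 19. 3⁻¹ ≡ 13 (mod 19) since 3·13 = 39 ≡ 1, so λ ≡ 14.
  x = λ² - 5 - 8 = 196 - 13 ≡ 12; y = λ·(5 - 12) - 11 ≡ 5. → (12, 5)
9P: (12, 5) + (8, 15). λ = (15 - 5)/(8 - 12) ≡ 10/15 mod 19. 15⁻¹ ≡ 14 (mod 19), so λ ≡ 7.
  x = λ² - 12 - 8 = 49 - 20 ≡ 10; y = λ·(12 - 10) - 5 ≡ 9. → (10, 9)
10P: (10, 9) + (8, 15). λ = (15 - 9)/(8 - 10) ≡ 6/17 mod 19. 17⁻¹ ≡ 9 (mod 19), so λ ≡ 16.
  x = λ² - 10 - 8 = 256 - 18 ≡ 10; y = λ·(10 - 10) - 9 ≡ 10. → (10, 10)

(10, 10)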